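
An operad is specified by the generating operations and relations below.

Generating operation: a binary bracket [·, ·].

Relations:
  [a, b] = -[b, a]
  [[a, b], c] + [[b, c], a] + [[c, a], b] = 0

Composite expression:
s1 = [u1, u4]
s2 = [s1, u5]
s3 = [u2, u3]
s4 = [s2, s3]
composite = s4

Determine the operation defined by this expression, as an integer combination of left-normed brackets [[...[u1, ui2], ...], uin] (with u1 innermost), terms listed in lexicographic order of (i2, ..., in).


[[[[u1, u4], u5], u2], u3] - [[[[u1, u4], u5], u3], u2]


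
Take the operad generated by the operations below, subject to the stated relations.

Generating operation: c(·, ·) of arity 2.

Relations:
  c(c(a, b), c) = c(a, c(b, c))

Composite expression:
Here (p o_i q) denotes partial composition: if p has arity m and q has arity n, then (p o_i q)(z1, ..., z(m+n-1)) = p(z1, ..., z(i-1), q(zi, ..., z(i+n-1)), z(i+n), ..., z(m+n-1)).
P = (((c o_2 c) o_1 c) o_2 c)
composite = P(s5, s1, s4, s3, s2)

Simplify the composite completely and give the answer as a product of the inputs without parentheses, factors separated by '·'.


s5 · s1 · s4 · s3 · s2

All parenthesizations of c agree; list the s-inputs left to right.
c(s1, s4) linearizes to s1 · s4
c(s5, c(s1, s4)) linearizes to s5 · s1 · s4
c(s3, s2) linearizes to s3 · s2
c(c(s5, c(s1, s4)), c(s3, s2)) linearizes to s5 · s1 · s4 · s3 · s2


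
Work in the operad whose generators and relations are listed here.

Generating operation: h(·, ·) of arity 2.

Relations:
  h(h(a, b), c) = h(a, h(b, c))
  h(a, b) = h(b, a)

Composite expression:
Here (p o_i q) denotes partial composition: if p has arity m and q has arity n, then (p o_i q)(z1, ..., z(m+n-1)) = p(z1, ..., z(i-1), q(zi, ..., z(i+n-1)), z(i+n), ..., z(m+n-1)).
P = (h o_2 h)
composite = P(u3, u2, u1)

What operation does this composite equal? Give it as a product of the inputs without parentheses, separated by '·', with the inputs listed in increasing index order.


u1 · u2 · u3

Both nesting and order wash out for h; what remains is which u's occur.
h(u2, u1) unparenthesizes to u2 · u1
h(u3, h(u2, u1)) unparenthesizes to u3 · u2 · u1
reordering the factors by index: u1 · u2 · u3


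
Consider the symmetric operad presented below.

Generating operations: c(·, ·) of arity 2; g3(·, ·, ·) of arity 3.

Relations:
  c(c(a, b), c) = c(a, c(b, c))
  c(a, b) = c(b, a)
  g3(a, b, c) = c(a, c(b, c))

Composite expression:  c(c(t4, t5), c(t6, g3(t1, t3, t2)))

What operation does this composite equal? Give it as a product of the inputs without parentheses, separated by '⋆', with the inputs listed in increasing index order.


t1 ⋆ t2 ⋆ t3 ⋆ t4 ⋆ t5 ⋆ t6


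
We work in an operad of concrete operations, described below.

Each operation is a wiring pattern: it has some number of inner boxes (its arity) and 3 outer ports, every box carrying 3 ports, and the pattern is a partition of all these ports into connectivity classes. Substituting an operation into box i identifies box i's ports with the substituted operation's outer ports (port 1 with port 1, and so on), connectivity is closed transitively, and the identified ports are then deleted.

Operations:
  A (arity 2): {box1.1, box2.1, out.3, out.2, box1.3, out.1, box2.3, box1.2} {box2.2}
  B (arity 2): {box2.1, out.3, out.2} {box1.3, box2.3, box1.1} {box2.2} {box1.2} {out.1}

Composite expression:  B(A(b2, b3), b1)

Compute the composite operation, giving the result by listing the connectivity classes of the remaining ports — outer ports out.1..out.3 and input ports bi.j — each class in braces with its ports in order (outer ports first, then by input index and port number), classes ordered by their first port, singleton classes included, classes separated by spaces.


{out.1} {out.2, out.3, b1.1} {b1.2} {b1.3, b2.1, b2.2, b2.3, b3.1, b3.3} {b3.2}


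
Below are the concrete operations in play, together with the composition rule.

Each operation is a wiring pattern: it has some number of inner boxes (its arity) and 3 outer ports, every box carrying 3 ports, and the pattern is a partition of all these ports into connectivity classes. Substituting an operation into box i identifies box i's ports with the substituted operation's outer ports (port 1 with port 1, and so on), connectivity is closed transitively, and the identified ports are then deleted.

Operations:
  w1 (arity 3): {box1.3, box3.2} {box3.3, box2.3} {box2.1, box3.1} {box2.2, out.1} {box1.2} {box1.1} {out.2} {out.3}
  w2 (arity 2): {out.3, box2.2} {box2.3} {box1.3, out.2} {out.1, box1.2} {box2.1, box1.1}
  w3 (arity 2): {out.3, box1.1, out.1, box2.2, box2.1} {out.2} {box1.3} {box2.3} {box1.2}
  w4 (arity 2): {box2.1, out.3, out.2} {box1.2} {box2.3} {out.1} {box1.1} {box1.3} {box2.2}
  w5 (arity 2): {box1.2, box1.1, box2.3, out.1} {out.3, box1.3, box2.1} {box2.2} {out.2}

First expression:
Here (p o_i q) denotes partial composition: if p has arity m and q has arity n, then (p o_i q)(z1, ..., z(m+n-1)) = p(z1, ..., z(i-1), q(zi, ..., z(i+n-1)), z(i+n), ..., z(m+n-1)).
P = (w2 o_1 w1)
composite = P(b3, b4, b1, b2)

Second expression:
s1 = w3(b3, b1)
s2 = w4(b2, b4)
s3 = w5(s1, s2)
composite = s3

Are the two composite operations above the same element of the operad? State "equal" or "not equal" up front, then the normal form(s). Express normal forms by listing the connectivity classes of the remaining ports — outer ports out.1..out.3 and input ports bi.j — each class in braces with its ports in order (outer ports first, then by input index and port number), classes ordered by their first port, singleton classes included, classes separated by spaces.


not equal; first: {out.1} {out.2} {out.3, b2.2} {b1.1, b4.1} {b1.2, b3.3} {b1.3, b4.3} {b2.1, b4.2} {b2.3} {b3.1} {b3.2}; second: {out.1, out.3, b1.1, b1.2, b3.1, b4.1} {out.2} {b1.3} {b2.1} {b2.2} {b2.3} {b3.2} {b3.3} {b4.2} {b4.3}

The first composite normalizes to {out.1} {out.2} {out.3, b2.2} {b1.1, b4.1} {b1.2, b3.3} {b1.3, b4.3} {b2.1, b4.2} {b2.3} {b3.1} {b3.2}
The second composite normalizes to {out.1, out.3, b1.1, b1.2, b3.1, b4.1} {out.2} {b1.3} {b2.1} {b2.2} {b2.3} {b3.2} {b3.3} {b4.2} {b4.3}
The normal forms differ: not equal.


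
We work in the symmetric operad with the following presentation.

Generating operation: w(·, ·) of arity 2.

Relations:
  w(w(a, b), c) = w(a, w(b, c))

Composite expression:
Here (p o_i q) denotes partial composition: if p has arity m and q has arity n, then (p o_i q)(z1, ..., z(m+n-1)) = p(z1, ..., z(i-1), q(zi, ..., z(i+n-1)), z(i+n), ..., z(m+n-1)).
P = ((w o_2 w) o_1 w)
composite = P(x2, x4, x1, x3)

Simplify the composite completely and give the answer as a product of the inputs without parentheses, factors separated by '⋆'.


x2 ⋆ x4 ⋆ x1 ⋆ x3


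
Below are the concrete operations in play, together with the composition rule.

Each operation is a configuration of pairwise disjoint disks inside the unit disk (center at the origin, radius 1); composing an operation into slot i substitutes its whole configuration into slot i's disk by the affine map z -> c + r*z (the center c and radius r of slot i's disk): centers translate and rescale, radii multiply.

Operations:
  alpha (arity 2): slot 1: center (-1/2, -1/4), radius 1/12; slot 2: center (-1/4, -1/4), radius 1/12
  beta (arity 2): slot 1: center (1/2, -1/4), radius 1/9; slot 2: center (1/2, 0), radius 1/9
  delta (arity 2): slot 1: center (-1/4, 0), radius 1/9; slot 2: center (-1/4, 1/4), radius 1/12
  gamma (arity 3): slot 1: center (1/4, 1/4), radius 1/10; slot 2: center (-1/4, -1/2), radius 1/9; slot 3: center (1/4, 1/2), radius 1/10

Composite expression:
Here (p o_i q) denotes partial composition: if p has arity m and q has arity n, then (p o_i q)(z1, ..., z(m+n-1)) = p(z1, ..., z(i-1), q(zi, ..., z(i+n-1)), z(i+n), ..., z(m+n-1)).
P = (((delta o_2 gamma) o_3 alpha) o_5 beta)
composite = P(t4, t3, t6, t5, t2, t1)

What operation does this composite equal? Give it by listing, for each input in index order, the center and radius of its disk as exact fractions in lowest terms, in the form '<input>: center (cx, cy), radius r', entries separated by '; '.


t1: center (-9/40, 7/24), radius 1/1080; t2: center (-9/40, 139/480), radius 1/1080; t3: center (-11/48, 13/48), radius 1/120; t4: center (-1/4, 0), radius 1/9; t5: center (-59/216, 89/432), radius 1/1296; t6: center (-119/432, 89/432), radius 1/1296

Only the slot chain above each t matters under delta; compose those maps.
input t4: applying the 1 nested substitution gives center (-1/4, 0), radius 1/9
input t3: applying the 2 nested substitutions gives center (-11/48, 13/48), radius 1/120
input t6: applying the 3 nested substitutions gives center (-119/432, 89/432), radius 1/1296
input t5: applying the 3 nested substitutions gives center (-59/216, 89/432), radius 1/1296
input t2: applying the 3 nested substitutions gives center (-9/40, 139/480), radius 1/1080
input t1: applying the 3 nested substitutions gives center (-9/40, 7/24), radius 1/1080


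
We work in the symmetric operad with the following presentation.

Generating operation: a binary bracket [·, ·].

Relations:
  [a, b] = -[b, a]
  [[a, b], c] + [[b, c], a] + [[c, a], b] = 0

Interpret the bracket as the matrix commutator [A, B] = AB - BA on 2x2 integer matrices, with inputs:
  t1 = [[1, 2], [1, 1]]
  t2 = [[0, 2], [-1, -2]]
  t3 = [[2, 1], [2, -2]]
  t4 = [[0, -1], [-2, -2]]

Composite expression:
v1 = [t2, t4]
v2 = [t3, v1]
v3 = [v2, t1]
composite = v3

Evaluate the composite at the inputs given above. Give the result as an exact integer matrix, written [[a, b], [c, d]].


[[42, 56], [-28, -42]]

[t2, t4] = [[-5, -6], [2, 5]]
[t3, [t2, t4]] = [[14, -14], [-28, -14]]
[[t3, [t2, t4]], t1] = [[42, 56], [-28, -42]]


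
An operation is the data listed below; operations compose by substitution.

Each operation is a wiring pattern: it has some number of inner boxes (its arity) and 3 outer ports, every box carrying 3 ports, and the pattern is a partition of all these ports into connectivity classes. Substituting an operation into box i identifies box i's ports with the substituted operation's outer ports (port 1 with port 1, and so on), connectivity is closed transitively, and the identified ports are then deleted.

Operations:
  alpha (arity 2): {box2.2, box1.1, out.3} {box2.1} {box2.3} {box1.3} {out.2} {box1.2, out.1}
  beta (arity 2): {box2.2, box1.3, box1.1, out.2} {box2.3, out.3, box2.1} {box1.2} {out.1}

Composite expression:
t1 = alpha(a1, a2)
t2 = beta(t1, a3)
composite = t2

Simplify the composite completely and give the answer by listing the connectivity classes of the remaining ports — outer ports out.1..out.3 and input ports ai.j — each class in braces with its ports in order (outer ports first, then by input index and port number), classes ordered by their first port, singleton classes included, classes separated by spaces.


Reachability decides: close wires over beta-identified ports.
alpha over (a1, a2) gives {out.1, a1.2} {out.2} {out.3, a1.1, a2.2} {a1.3} {a2.1} {a2.3}, out.j being that stage's outer ports
beta over (a1, a2, a3) gives {out.1} {out.2, a1.1, a1.2, a2.2, a3.2} {out.3, a3.1, a3.3} {a1.3} {a2.1} {a2.3}, out.j being that stage's outer ports

{out.1} {out.2, a1.1, a1.2, a2.2, a3.2} {out.3, a3.1, a3.3} {a1.3} {a2.1} {a2.3}


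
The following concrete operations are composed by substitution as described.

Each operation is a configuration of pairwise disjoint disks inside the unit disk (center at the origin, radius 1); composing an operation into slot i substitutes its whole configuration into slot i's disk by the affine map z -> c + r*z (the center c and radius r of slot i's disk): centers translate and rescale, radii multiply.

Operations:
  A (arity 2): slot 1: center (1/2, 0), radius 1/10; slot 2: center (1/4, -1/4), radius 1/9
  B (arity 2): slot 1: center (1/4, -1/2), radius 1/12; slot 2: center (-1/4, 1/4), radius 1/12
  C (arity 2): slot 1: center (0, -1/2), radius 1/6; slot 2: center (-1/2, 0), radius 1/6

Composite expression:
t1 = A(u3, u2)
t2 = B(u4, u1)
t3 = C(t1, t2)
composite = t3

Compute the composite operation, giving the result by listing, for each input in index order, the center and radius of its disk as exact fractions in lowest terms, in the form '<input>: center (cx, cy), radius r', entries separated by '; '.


u1: center (-13/24, 1/24), radius 1/72; u2: center (1/24, -13/24), radius 1/54; u3: center (1/12, -1/2), radius 1/60; u4: center (-11/24, -1/12), radius 1/72

Follow each u-input down from C: c' goes to c + r*c', radius to r*r'.
u3 passes through 2 substitutions, ending at center (1/12, -1/2), radius 1/60
u2 passes through 2 substitutions, ending at center (1/24, -13/24), radius 1/54
u4 passes through 2 substitutions, ending at center (-11/24, -1/12), radius 1/72
u1 passes through 2 substitutions, ending at center (-13/24, 1/24), radius 1/72


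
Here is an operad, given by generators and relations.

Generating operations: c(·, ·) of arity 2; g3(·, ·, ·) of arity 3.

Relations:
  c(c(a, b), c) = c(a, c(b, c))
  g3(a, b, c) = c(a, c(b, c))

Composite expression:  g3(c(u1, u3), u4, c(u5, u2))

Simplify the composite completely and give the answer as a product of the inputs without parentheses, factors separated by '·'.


Associativity of g3 dissolves the nesting; only the u-input order survives.
c(u1, u3) reduces to u1 · u3
c(u5, u2) reduces to u5 · u2
g3(c(u1, u3), u4, c(u5, u2)) reduces to u1 · u3 · u4 · u5 · u2

u1 · u3 · u4 · u5 · u2


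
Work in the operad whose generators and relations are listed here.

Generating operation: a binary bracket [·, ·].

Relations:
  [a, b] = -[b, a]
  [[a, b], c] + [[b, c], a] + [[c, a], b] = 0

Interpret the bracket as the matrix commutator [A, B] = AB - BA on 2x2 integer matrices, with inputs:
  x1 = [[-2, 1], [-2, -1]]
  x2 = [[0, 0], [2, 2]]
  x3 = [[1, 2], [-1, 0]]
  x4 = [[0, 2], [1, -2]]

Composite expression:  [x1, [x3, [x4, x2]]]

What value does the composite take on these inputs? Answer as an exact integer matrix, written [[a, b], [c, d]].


[[-26, 28], [30, 26]]

[x4, x2] = [[4, 4], [-6, -4]]
[x3, [x4, x2]] = [[-8, -12], [-2, 8]]
[x1, [x3, [x4, x2]]] = [[-26, 28], [30, 26]]


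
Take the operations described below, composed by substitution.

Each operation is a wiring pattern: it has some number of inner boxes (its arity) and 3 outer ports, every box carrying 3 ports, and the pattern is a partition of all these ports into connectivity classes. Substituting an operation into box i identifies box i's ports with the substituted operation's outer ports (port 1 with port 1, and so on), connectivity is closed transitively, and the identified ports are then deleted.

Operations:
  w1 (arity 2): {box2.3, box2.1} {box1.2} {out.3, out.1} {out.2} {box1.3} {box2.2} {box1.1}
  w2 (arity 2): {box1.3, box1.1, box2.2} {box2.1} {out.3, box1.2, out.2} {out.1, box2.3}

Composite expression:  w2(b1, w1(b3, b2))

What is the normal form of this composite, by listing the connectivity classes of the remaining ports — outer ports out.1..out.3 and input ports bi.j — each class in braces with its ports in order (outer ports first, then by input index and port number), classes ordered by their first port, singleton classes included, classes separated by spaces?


Two ports join when wires chain via w2-identified ports.
through w1, on inputs (b3, b2): {out.1, out.3} {out.2} {b2.1, b2.3} {b2.2} {b3.1} {b3.2} {b3.3} (out.j = stage outer ports)
through w2, on inputs (b1, b3, b2): {out.1} {out.2, out.3, b1.2} {b1.1, b1.3} {b2.1, b2.3} {b2.2} {b3.1} {b3.2} {b3.3} (out.j = stage outer ports)

{out.1} {out.2, out.3, b1.2} {b1.1, b1.3} {b2.1, b2.3} {b2.2} {b3.1} {b3.2} {b3.3}


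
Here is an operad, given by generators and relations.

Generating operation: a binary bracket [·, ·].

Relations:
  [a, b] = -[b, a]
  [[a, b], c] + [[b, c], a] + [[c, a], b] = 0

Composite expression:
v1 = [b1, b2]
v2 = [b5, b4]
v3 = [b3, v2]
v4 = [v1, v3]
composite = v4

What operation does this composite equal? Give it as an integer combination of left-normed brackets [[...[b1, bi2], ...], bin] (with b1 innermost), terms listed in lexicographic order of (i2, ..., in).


-[[[[b1, b2], b3], b4], b5] + [[[[b1, b2], b3], b5], b4] + [[[[b1, b2], b4], b5], b3] - [[[[b1, b2], b5], b4], b3]

Skip Jacobi rewriting: expand, keep b1-initial words, read off terms.
Composite bracket: [[b1, b2], [b3, [b5, b4]]]
The bracket unfolds into 16 signed words via [a, b] = ab - ba (2^4 = 16).
Collect the words opening with b1:
  the word b1b2b3b4b5 carries sign -1 and contributes -[[[[b1, b2], b3], b4], b5]
  the word b1b2b3b5b4 carries sign +1 and contributes +[[[[b1, b2], b3], b5], b4]
  the word b1b2b4b5b3 carries sign +1 and contributes +[[[[b1, b2], b4], b5], b3]
  the word b1b2b5b4b3 carries sign -1 and contributes -[[[[b1, b2], b5], b4], b3]


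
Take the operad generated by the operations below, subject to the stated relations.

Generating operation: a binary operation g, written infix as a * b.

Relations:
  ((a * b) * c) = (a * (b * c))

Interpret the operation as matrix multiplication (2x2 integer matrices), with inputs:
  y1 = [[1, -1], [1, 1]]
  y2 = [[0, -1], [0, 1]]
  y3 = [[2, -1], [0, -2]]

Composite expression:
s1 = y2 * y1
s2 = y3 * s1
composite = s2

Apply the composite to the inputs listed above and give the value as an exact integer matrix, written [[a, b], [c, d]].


[[-3, -3], [-2, -2]]


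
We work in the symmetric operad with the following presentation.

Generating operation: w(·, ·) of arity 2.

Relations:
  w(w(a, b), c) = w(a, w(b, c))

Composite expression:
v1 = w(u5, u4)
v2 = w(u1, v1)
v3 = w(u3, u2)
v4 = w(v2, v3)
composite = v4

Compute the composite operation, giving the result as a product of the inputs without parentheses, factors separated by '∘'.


Every regrouping of w is equal, so read the u-inputs in written order.
w(u5, u4) unparenthesizes to u5 ∘ u4
w(u1, w(u5, u4)) unparenthesizes to u1 ∘ u5 ∘ u4
w(u3, u2) unparenthesizes to u3 ∘ u2
w(w(u1, w(u5, u4)), w(u3, u2)) unparenthesizes to u1 ∘ u5 ∘ u4 ∘ u3 ∘ u2

u1 ∘ u5 ∘ u4 ∘ u3 ∘ u2


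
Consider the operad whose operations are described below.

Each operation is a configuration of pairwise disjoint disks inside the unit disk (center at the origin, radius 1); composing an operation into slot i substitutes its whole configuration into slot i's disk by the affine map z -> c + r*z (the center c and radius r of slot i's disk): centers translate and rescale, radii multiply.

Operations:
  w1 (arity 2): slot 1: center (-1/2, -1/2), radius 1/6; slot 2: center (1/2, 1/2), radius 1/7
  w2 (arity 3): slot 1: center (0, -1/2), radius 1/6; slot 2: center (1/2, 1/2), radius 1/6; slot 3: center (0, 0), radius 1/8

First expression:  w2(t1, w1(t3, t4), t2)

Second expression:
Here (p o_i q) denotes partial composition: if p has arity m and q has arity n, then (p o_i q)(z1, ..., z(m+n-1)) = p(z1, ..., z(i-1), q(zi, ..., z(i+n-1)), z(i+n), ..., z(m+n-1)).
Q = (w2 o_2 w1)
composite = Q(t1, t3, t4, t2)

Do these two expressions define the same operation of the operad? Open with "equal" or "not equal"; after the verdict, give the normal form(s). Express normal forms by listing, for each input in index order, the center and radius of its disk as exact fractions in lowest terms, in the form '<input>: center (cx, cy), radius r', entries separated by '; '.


equal; both compose to t1: center (0, -1/2), radius 1/6; t2: center (0, 0), radius 1/8; t3: center (5/12, 5/12), radius 1/36; t4: center (7/12, 7/12), radius 1/42

The first composite normalizes to t1: center (0, -1/2), radius 1/6; t2: center (0, 0), radius 1/8; t3: center (5/12, 5/12), radius 1/36; t4: center (7/12, 7/12), radius 1/42
The second composite normalizes to t1: center (0, -1/2), radius 1/6; t2: center (0, 0), radius 1/8; t3: center (5/12, 5/12), radius 1/36; t4: center (7/12, 7/12), radius 1/42
Identical normal forms: equal.


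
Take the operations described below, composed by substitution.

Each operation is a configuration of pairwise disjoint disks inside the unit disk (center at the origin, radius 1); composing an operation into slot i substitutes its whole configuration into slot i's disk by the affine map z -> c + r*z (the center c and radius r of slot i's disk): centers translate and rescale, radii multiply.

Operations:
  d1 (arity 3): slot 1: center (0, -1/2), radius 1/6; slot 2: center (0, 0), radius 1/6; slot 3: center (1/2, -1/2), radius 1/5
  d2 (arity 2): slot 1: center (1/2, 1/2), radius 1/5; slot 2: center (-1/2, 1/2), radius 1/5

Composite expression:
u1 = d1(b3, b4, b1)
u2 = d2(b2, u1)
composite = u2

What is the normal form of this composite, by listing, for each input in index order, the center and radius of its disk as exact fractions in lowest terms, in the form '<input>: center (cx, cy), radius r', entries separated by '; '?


b1: center (-2/5, 2/5), radius 1/25; b2: center (1/2, 1/2), radius 1/5; b3: center (-1/2, 2/5), radius 1/30; b4: center (-1/2, 1/2), radius 1/30

Below d2, radii multiply path by path; the b-disk centers shift.
for b2, the 1-step affine chain lands on center (1/2, 1/2), radius 1/5
for b3, the 2-step affine chain lands on center (-1/2, 2/5), radius 1/30
for b4, the 2-step affine chain lands on center (-1/2, 1/2), radius 1/30
for b1, the 2-step affine chain lands on center (-2/5, 2/5), radius 1/25


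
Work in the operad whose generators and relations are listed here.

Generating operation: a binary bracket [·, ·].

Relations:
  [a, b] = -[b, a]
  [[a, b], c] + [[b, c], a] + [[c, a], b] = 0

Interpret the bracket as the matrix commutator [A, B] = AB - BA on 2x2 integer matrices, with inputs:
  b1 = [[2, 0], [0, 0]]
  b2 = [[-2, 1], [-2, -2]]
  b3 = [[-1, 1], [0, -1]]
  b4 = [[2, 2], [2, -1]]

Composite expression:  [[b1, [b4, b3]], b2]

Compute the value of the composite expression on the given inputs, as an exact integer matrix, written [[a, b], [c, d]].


[b4, b3] = [[-2, 3], [0, 2]]
[b1, [b4, b3]] = [[0, 6], [0, 0]]
[[b1, [b4, b3]], b2] = [[-12, 0], [0, 12]]

[[-12, 0], [0, 12]]


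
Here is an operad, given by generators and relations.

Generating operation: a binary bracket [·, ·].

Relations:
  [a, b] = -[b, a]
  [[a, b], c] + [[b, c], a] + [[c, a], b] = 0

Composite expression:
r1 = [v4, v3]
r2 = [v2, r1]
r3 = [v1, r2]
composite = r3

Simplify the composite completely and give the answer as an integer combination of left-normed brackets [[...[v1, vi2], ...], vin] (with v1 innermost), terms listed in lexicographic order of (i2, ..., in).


Expand each bracket as ab - ba; the v1-initial words give the coefficients.
Composite bracket: [v1, [v2, [v4, v3]]]
Expanding via [a, b] = ab - ba: 8 signed words (2^3 = 8).
Words beginning with v1 determine it all:
  sign of v1v2v3v4 is -1, so it contributes -[[[v1, v2], v3], v4]
  sign of v1v2v4v3 is +1, so it contributes +[[[v1, v2], v4], v3]
  sign of v1v3v4v2 is +1, so it contributes +[[[v1, v3], v4], v2]
  sign of v1v4v3v2 is -1, so it contributes -[[[v1, v4], v3], v2]

-[[[v1, v2], v3], v4] + [[[v1, v2], v4], v3] + [[[v1, v3], v4], v2] - [[[v1, v4], v3], v2]


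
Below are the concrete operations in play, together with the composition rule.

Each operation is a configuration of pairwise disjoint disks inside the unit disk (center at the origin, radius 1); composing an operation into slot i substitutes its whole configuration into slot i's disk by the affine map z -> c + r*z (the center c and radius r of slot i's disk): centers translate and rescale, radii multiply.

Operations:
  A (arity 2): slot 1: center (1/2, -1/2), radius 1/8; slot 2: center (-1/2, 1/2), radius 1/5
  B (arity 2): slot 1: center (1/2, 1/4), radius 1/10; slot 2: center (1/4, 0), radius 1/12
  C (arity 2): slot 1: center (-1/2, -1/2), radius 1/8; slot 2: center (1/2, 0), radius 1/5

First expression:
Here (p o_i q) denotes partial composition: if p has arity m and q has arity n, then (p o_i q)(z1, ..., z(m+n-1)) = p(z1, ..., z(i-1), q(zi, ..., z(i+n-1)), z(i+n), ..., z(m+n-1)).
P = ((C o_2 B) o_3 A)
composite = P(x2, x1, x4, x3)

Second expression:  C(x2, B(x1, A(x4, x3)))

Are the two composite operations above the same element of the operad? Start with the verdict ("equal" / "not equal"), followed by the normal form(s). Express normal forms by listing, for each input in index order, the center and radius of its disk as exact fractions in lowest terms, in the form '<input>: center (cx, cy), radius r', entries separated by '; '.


equal: each reduces to x1: center (3/5, 1/20), radius 1/50; x2: center (-1/2, -1/2), radius 1/8; x3: center (13/24, 1/120), radius 1/300; x4: center (67/120, -1/120), radius 1/480

Reducing the first expression gives x1: center (3/5, 1/20), radius 1/50; x2: center (-1/2, -1/2), radius 1/8; x3: center (13/24, 1/120), radius 1/300; x4: center (67/120, -1/120), radius 1/480
Reducing the second expression gives x1: center (3/5, 1/20), radius 1/50; x2: center (-1/2, -1/2), radius 1/8; x3: center (13/24, 1/120), radius 1/300; x4: center (67/120, -1/120), radius 1/480
Both agree, so they are equal.


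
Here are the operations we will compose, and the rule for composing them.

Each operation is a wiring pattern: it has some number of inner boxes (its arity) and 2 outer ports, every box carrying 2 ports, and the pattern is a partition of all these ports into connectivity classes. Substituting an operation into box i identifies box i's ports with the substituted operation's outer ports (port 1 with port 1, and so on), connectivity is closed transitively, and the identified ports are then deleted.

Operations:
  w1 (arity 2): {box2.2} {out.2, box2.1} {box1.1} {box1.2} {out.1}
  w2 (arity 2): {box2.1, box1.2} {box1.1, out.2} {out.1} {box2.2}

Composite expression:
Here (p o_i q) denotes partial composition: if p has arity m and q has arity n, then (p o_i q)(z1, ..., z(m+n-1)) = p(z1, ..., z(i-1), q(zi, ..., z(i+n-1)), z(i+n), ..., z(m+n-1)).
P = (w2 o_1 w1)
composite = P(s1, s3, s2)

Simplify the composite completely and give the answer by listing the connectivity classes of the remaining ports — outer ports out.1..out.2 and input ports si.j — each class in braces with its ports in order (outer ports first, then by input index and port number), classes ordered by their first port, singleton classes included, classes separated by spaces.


After gluing at w2, chains via deleted ports link the s-ports.
after w1, the pattern on (s1, s3) reads {out.1} {out.2, s3.1} {s1.1} {s1.2} {s3.2} (out.j = its outer ports)
after w2, the pattern on (s1, s3, s2) reads {out.1} {out.2} {s1.1} {s1.2} {s2.1, s3.1} {s2.2} {s3.2} (out.j = its outer ports)

{out.1} {out.2} {s1.1} {s1.2} {s2.1, s3.1} {s2.2} {s3.2}


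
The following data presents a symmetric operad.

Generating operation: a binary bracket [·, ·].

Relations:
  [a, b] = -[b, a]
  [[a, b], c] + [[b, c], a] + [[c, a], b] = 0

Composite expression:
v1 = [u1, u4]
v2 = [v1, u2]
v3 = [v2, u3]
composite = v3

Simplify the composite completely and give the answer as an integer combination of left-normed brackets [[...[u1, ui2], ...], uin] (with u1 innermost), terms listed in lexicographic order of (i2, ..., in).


[[[u1, u4], u2], u3]


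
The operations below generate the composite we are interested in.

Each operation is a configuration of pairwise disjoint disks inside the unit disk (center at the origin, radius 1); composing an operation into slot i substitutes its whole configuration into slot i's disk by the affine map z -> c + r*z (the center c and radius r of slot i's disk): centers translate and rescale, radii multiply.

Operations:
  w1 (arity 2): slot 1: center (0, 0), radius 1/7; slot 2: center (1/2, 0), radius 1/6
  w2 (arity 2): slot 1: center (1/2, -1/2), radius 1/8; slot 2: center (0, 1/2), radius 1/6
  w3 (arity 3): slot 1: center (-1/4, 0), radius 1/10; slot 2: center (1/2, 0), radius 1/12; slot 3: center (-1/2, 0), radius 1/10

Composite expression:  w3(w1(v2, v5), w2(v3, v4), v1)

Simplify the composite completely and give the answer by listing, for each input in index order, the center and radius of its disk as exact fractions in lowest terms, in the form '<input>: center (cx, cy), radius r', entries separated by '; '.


Follow each v-input down from w3: c' goes to c + r*c', radius to r*r'.
input v2: composing its 2 substitution steps yields center (-1/4, 0), radius 1/70
input v5: composing its 2 substitution steps yields center (-1/5, 0), radius 1/60
input v3: composing its 2 substitution steps yields center (13/24, -1/24), radius 1/96
input v4: composing its 2 substitution steps yields center (1/2, 1/24), radius 1/72
input v1: composing its 1 substitution step yields center (-1/2, 0), radius 1/10

v1: center (-1/2, 0), radius 1/10; v2: center (-1/4, 0), radius 1/70; v3: center (13/24, -1/24), radius 1/96; v4: center (1/2, 1/24), radius 1/72; v5: center (-1/5, 0), radius 1/60


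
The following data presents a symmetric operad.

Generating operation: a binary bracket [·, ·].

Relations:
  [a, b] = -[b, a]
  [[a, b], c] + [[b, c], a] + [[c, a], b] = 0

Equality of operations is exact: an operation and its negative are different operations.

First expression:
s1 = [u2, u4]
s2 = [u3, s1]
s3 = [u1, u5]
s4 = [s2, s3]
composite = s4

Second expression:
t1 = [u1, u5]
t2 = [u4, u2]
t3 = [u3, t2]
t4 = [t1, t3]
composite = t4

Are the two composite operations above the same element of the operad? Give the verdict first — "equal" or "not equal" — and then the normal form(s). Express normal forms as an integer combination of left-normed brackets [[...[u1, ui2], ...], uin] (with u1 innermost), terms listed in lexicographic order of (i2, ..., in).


equal: each reduces to [[[[u1, u5], u2], u4], u3] - [[[[u1, u5], u3], u2], u4] + [[[[u1, u5], u3], u4], u2] - [[[[u1, u5], u4], u2], u3]

In normal form, the first expression is [[[[u1, u5], u2], u4], u3] - [[[[u1, u5], u3], u2], u4] + [[[[u1, u5], u3], u4], u2] - [[[[u1, u5], u4], u2], u3]
In normal form, the second expression is [[[[u1, u5], u2], u4], u3] - [[[[u1, u5], u3], u2], u4] + [[[[u1, u5], u3], u4], u2] - [[[[u1, u5], u4], u2], u3]
The normal forms match — equal.


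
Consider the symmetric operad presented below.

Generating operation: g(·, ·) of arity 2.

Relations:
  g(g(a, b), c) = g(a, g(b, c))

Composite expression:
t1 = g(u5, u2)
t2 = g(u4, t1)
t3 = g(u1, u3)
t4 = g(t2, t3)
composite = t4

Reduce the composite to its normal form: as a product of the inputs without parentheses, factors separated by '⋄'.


The g-tree's shape is irrelevant; the u-reading-order decides.
g(u5, u2) spells out as u5 ⋄ u2
g(u4, g(u5, u2)) spells out as u4 ⋄ u5 ⋄ u2
g(u1, u3) spells out as u1 ⋄ u3
g(g(u4, g(u5, u2)), g(u1, u3)) spells out as u4 ⋄ u5 ⋄ u2 ⋄ u1 ⋄ u3

u4 ⋄ u5 ⋄ u2 ⋄ u1 ⋄ u3


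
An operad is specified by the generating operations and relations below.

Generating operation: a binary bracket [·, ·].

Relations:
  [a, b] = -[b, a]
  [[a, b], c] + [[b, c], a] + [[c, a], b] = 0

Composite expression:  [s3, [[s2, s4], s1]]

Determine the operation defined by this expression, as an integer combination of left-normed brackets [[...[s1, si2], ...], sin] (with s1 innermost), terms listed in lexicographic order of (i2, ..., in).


Antisymmetry and Jacobi reduce to s1-anchored left-normed brackets.
Composite bracket: [s3, [[s2, s4], s1]]
Full expansion: 8 signed words from ab - ba (2^3 = 8).
Only words starting with s1 matter:
  from s1s2s4s3, sign +1: term +[[[s1, s2], s4], s3]
  from s1s4s2s3, sign -1: term -[[[s1, s4], s2], s3]

[[[s1, s2], s4], s3] - [[[s1, s4], s2], s3]


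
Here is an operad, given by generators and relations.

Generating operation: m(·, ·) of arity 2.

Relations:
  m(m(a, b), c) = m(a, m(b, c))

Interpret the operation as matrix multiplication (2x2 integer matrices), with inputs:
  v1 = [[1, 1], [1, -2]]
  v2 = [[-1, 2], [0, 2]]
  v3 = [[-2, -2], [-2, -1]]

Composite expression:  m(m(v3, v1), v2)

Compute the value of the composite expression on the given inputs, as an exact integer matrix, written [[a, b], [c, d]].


[[4, -4], [3, -6]]

m(v3, v1) = [[-4, 2], [-3, 0]]
m(m(v3, v1), v2) = [[4, -4], [3, -6]]


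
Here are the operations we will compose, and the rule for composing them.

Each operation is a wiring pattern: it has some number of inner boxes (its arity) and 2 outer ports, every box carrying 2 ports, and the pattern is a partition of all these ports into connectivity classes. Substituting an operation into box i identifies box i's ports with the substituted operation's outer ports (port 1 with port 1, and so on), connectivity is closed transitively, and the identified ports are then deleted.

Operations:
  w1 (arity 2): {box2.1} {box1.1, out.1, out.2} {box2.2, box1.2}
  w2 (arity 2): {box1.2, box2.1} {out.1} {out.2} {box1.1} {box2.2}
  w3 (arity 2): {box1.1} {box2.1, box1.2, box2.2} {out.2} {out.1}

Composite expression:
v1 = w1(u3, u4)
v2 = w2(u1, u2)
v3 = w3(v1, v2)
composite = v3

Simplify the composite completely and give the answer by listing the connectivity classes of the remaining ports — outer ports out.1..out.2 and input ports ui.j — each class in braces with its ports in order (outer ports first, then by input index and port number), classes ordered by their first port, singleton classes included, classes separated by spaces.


{out.1} {out.2} {u1.1} {u1.2, u2.1} {u2.2} {u3.1} {u3.2, u4.2} {u4.1}

Connectivity passes through glued w3-boundaries; trace each wire chain.
w1 over (u3, u4) gives {out.1, out.2, u3.1} {u3.2, u4.2} {u4.1}, out.j being that stage's outer ports
w2 over (u1, u2) gives {out.1} {out.2} {u1.1} {u1.2, u2.1} {u2.2}, out.j being that stage's outer ports
w3 over (u3, u4, u1, u2) gives {out.1} {out.2} {u1.1} {u1.2, u2.1} {u2.2} {u3.1} {u3.2, u4.2} {u4.1}, out.j being that stage's outer ports


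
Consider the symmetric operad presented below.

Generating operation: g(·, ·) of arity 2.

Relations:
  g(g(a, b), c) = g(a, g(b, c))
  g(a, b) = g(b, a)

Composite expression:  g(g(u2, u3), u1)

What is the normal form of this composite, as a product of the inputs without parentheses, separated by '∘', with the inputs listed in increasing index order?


Shape and order are irrelevant to g; the u-input set decides.
g(u2, u3) flattens to u2 ∘ u3
g(g(u2, u3), u1) flattens to u2 ∘ u3 ∘ u1
putting the inputs in ascending order: u1 ∘ u2 ∘ u3

u1 ∘ u2 ∘ u3


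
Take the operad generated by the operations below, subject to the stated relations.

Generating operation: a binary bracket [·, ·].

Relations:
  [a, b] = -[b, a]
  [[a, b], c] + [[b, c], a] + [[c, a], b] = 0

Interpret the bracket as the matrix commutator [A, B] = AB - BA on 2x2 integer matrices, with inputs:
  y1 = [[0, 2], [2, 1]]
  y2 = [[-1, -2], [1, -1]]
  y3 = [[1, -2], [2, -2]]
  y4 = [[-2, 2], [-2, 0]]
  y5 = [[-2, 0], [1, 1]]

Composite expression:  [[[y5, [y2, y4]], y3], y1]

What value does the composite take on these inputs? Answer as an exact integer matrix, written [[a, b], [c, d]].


[[-60, 28], [-58, 60]]

[y2, y4] = [[2, -4], [-2, -2]]
[y5, [y2, y4]] = [[4, 12], [-2, -4]]
[[y5, [y2, y4]], y3] = [[20, -52], [-22, -20]]
[[[y5, [y2, y4]], y3], y1] = [[-60, 28], [-58, 60]]


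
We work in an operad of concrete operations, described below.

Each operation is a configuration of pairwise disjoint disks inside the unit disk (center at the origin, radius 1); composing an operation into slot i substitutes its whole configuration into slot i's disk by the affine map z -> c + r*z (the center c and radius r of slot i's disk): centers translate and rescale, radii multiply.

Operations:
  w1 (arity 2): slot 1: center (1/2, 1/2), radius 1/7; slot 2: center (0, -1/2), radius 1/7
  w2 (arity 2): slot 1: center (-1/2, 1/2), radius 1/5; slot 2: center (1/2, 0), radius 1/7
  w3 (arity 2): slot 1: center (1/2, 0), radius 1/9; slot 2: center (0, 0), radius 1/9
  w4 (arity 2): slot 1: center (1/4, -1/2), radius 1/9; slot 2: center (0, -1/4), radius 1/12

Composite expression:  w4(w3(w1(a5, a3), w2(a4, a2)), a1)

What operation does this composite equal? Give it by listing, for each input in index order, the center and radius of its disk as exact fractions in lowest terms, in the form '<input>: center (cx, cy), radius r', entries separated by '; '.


a1: center (0, -1/4), radius 1/12; a2: center (83/324, -1/2), radius 1/567; a3: center (11/36, -41/81), radius 1/567; a4: center (79/324, -40/81), radius 1/405; a5: center (101/324, -40/81), radius 1/567

Follow each a-input down from w4: c' goes to c + r*c', radius to r*r'.
input a5: applying the 3 nested substitutions gives center (101/324, -40/81), radius 1/567
input a3: applying the 3 nested substitutions gives center (11/36, -41/81), radius 1/567
input a4: applying the 3 nested substitutions gives center (79/324, -40/81), radius 1/405
input a2: applying the 3 nested substitutions gives center (83/324, -1/2), radius 1/567
input a1: applying the 1 nested substitution gives center (0, -1/4), radius 1/12


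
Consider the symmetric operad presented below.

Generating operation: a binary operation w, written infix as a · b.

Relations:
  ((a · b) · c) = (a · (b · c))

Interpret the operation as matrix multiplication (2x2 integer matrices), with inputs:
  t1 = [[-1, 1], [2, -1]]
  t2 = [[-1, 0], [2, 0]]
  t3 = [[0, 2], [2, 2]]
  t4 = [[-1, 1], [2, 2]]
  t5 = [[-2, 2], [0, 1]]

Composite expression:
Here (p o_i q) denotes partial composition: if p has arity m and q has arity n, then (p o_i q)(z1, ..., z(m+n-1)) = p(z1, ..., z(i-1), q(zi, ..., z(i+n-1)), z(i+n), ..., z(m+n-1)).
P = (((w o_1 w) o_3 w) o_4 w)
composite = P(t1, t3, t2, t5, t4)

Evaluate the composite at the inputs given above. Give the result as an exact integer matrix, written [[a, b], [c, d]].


(t1 · t3) = [[2, 0], [-2, 2]]
(t5 · t4) = [[6, 2], [2, 2]]
(t2 · (t5 · t4)) = [[-6, -2], [12, 4]]
((t1 · t3) · (t2 · (t5 · t4))) = [[-12, -4], [36, 12]]

[[-12, -4], [36, 12]]


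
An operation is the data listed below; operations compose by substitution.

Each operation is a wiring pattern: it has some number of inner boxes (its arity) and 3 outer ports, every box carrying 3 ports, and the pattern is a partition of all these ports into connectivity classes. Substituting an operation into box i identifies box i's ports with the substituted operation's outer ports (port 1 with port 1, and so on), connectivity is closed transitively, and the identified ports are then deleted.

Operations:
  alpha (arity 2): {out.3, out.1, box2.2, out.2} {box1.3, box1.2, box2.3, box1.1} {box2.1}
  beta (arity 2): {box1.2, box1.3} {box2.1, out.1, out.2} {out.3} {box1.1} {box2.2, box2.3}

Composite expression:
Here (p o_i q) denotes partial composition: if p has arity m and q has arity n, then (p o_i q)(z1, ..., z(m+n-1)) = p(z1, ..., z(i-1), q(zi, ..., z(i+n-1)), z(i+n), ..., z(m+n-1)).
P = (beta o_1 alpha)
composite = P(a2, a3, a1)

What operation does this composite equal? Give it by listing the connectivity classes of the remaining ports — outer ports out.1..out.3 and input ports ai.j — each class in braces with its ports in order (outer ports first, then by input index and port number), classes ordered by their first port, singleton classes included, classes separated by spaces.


Two ports join when wires chain via beta-identified ports.
alpha over (a2, a3) gives {out.1, out.2, out.3, a3.2} {a2.1, a2.2, a2.3, a3.3} {a3.1}, out.j being that stage's outer ports
beta over (a2, a3, a1) gives {out.1, out.2, a1.1} {out.3} {a1.2, a1.3} {a2.1, a2.2, a2.3, a3.3} {a3.1} {a3.2}, out.j being that stage's outer ports

{out.1, out.2, a1.1} {out.3} {a1.2, a1.3} {a2.1, a2.2, a2.3, a3.3} {a3.1} {a3.2}


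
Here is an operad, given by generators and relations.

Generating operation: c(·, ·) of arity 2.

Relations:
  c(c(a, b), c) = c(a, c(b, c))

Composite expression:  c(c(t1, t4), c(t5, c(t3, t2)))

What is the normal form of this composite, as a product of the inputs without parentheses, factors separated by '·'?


t1 · t4 · t5 · t3 · t2

All parenthesizations of c agree; list the t-inputs left to right.
c(t1, t4) flattens to t1 · t4
c(t3, t2) flattens to t3 · t2
c(t5, c(t3, t2)) flattens to t5 · t3 · t2
c(c(t1, t4), c(t5, c(t3, t2))) flattens to t1 · t4 · t5 · t3 · t2


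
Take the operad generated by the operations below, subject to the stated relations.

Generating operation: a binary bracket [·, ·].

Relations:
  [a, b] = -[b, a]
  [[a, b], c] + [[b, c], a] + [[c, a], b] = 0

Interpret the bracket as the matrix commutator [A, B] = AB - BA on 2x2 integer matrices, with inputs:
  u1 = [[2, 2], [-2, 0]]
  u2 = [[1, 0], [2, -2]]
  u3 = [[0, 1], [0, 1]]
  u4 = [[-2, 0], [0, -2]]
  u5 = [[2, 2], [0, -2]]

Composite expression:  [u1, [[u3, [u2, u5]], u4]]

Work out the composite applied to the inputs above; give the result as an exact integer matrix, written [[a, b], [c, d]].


[[0, 0], [0, 0]]

[u2, u5] = [[-4, 6], [8, 4]]
[u3, [u2, u5]] = [[8, 2], [8, -8]]
[[u3, [u2, u5]], u4] = [[0, 0], [0, 0]]
[u1, [[u3, [u2, u5]], u4]] = [[0, 0], [0, 0]]
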